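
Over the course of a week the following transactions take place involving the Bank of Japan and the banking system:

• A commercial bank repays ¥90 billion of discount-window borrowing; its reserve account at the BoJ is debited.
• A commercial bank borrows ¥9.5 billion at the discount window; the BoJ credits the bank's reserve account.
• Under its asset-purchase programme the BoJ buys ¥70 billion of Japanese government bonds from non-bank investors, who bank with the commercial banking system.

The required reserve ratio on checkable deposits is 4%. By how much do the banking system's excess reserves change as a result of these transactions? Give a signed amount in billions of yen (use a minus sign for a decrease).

-¥13.3 billion

Discount-window repayment ¥90 billion: reserves −¥90B, deposits 0.
Discount-window loan ¥9.5 billion: reserves +¥9.5B, deposits 0.
Asset purchase (from non-banks) ¥70 billion: reserves +¥70B, deposits +¥70B.
Totals: Δreserves = −¥10.5B, Δdeposits = +¥70B.
Δrequired reserves = 4% × +¥70B = +¥2.8B.
Δexcess reserves = Δreserves − Δrequired = −¥10.5B − (+¥2.8B) = -¥13.3 billion.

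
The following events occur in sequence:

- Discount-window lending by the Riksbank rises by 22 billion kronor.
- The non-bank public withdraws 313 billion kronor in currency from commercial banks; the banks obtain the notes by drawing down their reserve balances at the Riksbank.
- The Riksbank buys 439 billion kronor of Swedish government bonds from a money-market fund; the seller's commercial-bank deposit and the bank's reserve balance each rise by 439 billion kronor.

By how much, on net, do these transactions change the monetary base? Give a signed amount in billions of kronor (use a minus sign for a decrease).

Discount-window loan 22 billion kronor: Riksbank balance sheet expands → +22B.
Currency withdrawal 313 billion kronor: just a shift between currency and reserves — both are base money → 0.
Asset purchase (from non-banks) 439 billion kronor: Riksbank balance sheet expands → +439B.
Net: 22 + 0 + 439 = +461 billion.

+461 billion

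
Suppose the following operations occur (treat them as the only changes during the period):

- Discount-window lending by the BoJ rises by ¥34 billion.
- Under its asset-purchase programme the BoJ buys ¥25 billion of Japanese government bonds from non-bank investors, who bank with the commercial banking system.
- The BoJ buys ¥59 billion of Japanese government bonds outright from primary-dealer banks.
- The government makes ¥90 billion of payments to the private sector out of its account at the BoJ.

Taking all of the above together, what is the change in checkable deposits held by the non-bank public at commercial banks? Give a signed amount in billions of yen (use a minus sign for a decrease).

+¥115 billion

BoJ balance sheet:
  Assets:      Securities +¥84B, Loans to banks +¥34B
  Liabilities: Bank reserves +¥208B, Government deposits −¥90B
Commercial banking system:
  Assets:      Reserves at CB +¥208B, Securities −¥59B
  Liabilities: Checkable deposits +¥115B, Borrowings from CB +¥34B
So the change in checkable deposits held by the non-bank public at commercial banks is +¥115 billion.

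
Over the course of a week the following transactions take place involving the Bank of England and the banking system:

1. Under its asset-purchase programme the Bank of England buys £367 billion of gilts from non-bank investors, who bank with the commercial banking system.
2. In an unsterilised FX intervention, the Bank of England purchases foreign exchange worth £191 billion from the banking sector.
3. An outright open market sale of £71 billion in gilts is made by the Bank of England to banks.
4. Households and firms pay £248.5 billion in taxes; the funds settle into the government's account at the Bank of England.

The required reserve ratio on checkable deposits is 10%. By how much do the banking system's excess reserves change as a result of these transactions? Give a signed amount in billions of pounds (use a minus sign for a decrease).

+£226.65 billion

Asset purchase (from non-banks) £367 billion: reserves +£367B, deposits +£367B.
FX purchase £191 billion: reserves +£191B, deposits 0.
OMO sale (to banks) £71 billion: reserves −£71B, deposits 0.
Government account inflow £248.5 billion: reserves −£248.5B, deposits −£248.5B.
Totals: Δreserves = +£238.5B, Δdeposits = +£118.5B.
Δrequired reserves = 10% × +£118.5B = +£11.85B.
Δexcess reserves = Δreserves − Δrequired = +£238.5B − (+£11.85B) = +£226.65 billion.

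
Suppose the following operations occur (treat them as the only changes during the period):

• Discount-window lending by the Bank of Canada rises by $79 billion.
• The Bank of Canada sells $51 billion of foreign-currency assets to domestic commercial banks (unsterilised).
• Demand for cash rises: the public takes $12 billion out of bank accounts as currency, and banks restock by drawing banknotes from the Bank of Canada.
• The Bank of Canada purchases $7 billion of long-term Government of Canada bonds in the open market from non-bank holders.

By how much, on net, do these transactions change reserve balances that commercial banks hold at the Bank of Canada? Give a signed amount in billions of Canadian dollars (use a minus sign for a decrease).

Bank of Canada balance sheet:
  Assets:      Securities +$7B, Loans to banks +$79B, Foreign assets −$51B
  Liabilities: Bank reserves +$23B, Currency in circulation +$12B
So the change in reserve balances that commercial banks hold at the Bank of Canada is +$23 billion.

+$23 billion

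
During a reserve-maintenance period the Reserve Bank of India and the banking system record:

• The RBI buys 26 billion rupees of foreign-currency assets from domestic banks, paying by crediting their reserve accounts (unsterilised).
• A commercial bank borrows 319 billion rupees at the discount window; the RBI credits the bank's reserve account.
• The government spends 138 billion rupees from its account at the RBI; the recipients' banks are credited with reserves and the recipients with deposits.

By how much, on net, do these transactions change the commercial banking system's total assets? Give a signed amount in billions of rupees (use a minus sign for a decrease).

+457 billion

RBI balance sheet:
  Assets:      Loans to banks +319B, Foreign assets +26B
  Liabilities: Bank reserves +483B, Government deposits −138B
Commercial banking system:
  Assets:      Reserves at CB +483B, Foreign assets −26B
  Liabilities: Checkable deposits +138B, Borrowings from CB +319B
Change in total bank assets = +457 billion.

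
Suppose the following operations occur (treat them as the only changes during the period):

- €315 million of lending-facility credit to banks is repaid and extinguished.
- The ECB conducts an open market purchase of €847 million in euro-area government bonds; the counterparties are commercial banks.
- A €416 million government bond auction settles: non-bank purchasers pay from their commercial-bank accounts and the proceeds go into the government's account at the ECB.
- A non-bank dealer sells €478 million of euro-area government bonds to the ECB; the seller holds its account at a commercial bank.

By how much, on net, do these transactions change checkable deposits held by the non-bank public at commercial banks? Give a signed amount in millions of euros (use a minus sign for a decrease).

Discount-window repayment €315 million: the counterparty is a bank, so public deposits are unchanged → 0.
OMO purchase (from banks) €847 million: the counterparty is a bank, so public deposits are unchanged → 0.
Government account inflow €416 million: non-bank counterparties' bank balances fall → −€416M.
Asset purchase (from non-banks) €478 million: non-bank counterparties' bank balances rise → +€478M.
Net: 0 + 0 − 416 + 478 = +€62 million.

+€62 million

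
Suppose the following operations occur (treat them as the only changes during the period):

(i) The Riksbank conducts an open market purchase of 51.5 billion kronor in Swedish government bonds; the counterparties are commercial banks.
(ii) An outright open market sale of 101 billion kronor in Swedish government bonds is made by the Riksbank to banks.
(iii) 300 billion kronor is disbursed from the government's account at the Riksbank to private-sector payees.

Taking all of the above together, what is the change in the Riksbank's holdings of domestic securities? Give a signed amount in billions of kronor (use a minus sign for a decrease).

Riksbank balance sheet:
  Assets:      Securities −49.5B
  Liabilities: Bank reserves +250.5B, Government deposits −300B
So the change in the Riksbank's holdings of domestic securities is -49.5 billion.

-49.5 billion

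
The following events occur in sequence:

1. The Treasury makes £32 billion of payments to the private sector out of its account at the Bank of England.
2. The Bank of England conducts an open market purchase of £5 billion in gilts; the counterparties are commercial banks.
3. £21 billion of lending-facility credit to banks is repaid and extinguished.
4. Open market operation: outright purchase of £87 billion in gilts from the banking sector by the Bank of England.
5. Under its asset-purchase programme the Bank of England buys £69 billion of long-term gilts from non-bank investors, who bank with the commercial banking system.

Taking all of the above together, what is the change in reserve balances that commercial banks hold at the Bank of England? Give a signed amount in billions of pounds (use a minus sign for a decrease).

Government spending £32 billion: government payments flow into bank reserve accounts → +£32B.
OMO purchase (from banks) £5 billion: the Bank of England pays by crediting reserve accounts → +£5B.
Discount-window repayment £21 billion: repayment is debited from reserves → −£21B.
OMO purchase (from banks) £87 billion: the Bank of England pays by crediting reserve accounts → +£87B.
Asset purchase (from non-banks) £69 billion: the Bank of England pays by crediting reserve accounts → +£69B.
Net: 32 + 5 − 21 + 87 + 69 = +£172 billion.

+£172 billion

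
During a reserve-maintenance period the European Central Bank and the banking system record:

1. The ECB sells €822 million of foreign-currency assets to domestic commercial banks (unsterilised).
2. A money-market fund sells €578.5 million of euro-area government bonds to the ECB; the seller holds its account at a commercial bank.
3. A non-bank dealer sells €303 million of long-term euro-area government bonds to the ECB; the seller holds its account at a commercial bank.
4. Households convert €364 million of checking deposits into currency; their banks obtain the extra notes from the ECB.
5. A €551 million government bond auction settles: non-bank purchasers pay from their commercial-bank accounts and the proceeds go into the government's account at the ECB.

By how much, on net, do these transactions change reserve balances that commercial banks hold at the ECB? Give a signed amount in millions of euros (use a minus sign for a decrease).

-€855.5 million

FX sale €822 million: the buying banks pay out of their reserve balances → −€822M.
Asset purchase (from non-banks) €578.5 million: the ECB pays by crediting reserve accounts → +€578.5M.
Asset purchase (from non-banks) €303 million: the ECB pays by crediting reserve accounts → +€303M.
Currency withdrawal €364 million: banks swap reserves for currency → −€364M.
Government account inflow €551 million: funds move from bank reserves into the government account → −€551M.
Net: −822 + 578.5 + 303 − 364 − 551 = -€855.5 million.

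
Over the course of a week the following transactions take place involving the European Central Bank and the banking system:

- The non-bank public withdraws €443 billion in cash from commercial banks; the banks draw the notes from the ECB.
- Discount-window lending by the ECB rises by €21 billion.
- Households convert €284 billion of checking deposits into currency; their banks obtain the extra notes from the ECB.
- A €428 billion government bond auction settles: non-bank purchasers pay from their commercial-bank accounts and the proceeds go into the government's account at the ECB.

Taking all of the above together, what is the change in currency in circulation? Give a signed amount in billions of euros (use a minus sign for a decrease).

ECB balance sheet:
  Assets:      Loans to banks +€21B
  Liabilities: Bank reserves −€1134B, Currency in circulation +€727B, Government deposits +€428B
So the change in currency in circulation is +€727 billion.

+€727 billion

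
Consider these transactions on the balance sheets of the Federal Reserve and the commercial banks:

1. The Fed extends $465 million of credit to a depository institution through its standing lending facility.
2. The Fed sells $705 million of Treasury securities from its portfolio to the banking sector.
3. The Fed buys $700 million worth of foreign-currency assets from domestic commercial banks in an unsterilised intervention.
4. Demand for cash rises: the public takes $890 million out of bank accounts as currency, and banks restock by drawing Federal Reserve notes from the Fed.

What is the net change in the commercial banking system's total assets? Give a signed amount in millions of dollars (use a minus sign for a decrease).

Fed balance sheet:
  Assets:      Securities −$705M, Loans to banks +$465M, Foreign assets +$700M
  Liabilities: Bank reserves −$430M, Currency in circulation +$890M
Commercial banking system:
  Assets:      Reserves at CB −$430M, Securities +$705M, Foreign assets −$700M
  Liabilities: Checkable deposits −$890M, Borrowings from CB +$465M
Change in total bank assets = -$425 million.

-$425 million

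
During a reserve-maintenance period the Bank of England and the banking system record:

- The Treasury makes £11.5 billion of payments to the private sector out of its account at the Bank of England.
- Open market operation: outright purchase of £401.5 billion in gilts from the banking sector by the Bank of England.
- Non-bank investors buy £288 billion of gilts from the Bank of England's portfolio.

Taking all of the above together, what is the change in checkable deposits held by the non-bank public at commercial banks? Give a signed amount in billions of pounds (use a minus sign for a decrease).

-£276.5 billion

Government spending £11.5 billion: non-bank counterparties' bank balances rise → +£11.5B.
OMO purchase (from banks) £401.5 billion: the counterparty is a bank, so public deposits are unchanged → 0.
Asset sale (to non-banks) £288 billion: non-bank counterparties' bank balances fall → −£288B.
Net: 11.5 + 0 − 288 = -£276.5 billion.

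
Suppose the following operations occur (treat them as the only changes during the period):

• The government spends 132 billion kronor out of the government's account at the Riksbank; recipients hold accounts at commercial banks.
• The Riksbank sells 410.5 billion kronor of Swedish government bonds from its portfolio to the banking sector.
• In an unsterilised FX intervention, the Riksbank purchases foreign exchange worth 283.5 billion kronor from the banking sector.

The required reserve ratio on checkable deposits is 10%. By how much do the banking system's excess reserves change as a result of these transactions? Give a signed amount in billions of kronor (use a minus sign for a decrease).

-8.2 billion

Government spending 132 billion kronor: reserves +132B, deposits +132B.
OMO sale (to banks) 410.5 billion kronor: reserves −410.5B, deposits 0.
FX purchase 283.5 billion kronor: reserves +283.5B, deposits 0.
Totals: Δreserves = +5B, Δdeposits = +132B.
Δrequired reserves = 10% × +132B = +13.2B.
Δexcess reserves = Δreserves − Δrequired = +5B − (+13.2B) = -8.2 billion.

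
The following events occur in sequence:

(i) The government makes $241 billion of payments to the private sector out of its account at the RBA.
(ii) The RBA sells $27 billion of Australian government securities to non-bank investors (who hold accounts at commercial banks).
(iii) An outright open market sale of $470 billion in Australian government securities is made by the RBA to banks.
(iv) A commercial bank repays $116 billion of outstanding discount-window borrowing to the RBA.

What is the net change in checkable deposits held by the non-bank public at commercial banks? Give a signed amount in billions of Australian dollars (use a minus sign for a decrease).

+$214 billion

RBA balance sheet:
  Assets:      Securities −$497B, Loans to banks −$116B
  Liabilities: Bank reserves −$372B, Government deposits −$241B
Commercial banking system:
  Assets:      Reserves at CB −$372B, Securities +$470B
  Liabilities: Checkable deposits +$214B, Borrowings from CB −$116B
So the change in checkable deposits held by the non-bank public at commercial banks is +$214 billion.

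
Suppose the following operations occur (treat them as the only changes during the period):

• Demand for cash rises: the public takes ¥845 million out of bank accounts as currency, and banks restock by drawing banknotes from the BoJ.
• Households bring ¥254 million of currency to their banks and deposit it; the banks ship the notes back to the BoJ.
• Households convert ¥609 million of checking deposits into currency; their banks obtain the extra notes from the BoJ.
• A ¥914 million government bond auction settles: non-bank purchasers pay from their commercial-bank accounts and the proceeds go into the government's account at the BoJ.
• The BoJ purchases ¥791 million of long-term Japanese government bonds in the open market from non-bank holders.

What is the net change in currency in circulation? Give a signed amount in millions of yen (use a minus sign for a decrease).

BoJ balance sheet:
  Assets:      Securities +¥791M
  Liabilities: Bank reserves −¥1323M, Currency in circulation +¥1200M, Government deposits +¥914M
So the change in currency in circulation is +¥1200 million.

+¥1200 million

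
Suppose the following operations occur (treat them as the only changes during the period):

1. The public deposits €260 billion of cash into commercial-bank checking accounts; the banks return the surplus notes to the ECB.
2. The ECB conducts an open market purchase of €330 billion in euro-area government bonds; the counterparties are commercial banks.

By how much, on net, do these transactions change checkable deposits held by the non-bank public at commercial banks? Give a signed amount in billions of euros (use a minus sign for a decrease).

+€260 billion

ECB balance sheet:
  Assets:      Securities +€330B
  Liabilities: Bank reserves +€590B, Currency in circulation −€260B
Commercial banking system:
  Assets:      Reserves at CB +€590B, Securities −€330B
  Liabilities: Checkable deposits +€260B
So the change in checkable deposits held by the non-bank public at commercial banks is +€260 billion.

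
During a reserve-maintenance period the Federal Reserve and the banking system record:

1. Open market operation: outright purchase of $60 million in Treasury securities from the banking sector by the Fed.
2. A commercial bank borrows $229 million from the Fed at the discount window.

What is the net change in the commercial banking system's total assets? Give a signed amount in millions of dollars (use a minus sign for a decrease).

OMO purchase (from banks) $60 million: just an asset swap on bank balance sheets → 0.
Discount-window loan $229 million: bank balance sheets expand → +$229M.
Net: 0 + 229 = +$229 million.

+$229 million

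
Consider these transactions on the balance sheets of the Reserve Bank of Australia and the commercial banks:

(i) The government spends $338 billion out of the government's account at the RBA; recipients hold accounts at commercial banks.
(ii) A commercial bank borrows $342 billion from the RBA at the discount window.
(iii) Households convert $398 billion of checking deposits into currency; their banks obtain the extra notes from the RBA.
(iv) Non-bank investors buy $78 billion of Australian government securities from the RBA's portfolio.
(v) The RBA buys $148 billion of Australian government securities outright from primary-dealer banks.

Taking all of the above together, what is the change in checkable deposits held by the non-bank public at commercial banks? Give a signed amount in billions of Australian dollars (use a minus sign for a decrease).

-$138 billion

RBA balance sheet:
  Assets:      Securities +$70B, Loans to banks +$342B
  Liabilities: Bank reserves +$352B, Currency in circulation +$398B, Government deposits −$338B
Commercial banking system:
  Assets:      Reserves at CB +$352B, Securities −$148B
  Liabilities: Checkable deposits −$138B, Borrowings from CB +$342B
So the change in checkable deposits held by the non-bank public at commercial banks is -$138 billion.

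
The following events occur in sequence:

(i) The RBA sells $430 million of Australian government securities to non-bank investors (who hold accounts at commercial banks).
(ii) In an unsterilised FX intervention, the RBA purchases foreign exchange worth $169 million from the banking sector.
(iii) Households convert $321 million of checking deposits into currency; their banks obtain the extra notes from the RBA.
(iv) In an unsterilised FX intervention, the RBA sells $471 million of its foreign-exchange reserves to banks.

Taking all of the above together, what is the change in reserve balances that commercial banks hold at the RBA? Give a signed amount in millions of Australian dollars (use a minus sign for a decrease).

RBA balance sheet:
  Assets:      Securities −$430M, Foreign assets −$302M
  Liabilities: Bank reserves −$1053M, Currency in circulation +$321M
Commercial banking system:
  Assets:      Reserves at CB −$1053M, Foreign assets +$302M
  Liabilities: Checkable deposits −$751M
So the change in reserve balances that commercial banks hold at the RBA is -$1053 million.

-$1053 million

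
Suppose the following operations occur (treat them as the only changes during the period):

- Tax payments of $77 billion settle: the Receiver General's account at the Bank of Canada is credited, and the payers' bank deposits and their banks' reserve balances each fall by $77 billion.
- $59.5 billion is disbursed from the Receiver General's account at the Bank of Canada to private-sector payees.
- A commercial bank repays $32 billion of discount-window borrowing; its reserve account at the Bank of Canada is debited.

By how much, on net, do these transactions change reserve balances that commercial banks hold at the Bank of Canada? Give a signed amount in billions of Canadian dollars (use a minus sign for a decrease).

-$49.5 billion

Government account inflow $77 billion: funds move from bank reserves into the government account → −$77B.
Government spending $59.5 billion: government payments flow into bank reserve accounts → +$59.5B.
Discount-window repayment $32 billion: repayment is debited from reserves → −$32B.
Net: −77 + 59.5 − 32 = -$49.5 billion.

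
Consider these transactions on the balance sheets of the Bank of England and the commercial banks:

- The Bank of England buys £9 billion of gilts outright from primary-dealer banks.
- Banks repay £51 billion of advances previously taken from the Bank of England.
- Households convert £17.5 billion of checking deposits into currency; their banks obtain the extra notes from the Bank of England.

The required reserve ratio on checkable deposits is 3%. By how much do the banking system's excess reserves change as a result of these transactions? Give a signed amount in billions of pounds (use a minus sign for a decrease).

-£58.975 billion

OMO purchase (from banks) £9 billion: reserves +£9B, deposits 0.
Discount-window repayment £51 billion: reserves −£51B, deposits 0.
Currency withdrawal £17.5 billion: reserves −£17.5B, deposits −£17.5B.
Totals: Δreserves = −£59.5B, Δdeposits = −£17.5B.
Δrequired reserves = 3% × −£17.5B = −£0.525B.
Δexcess reserves = Δreserves − Δrequired = −£59.5B − (−£0.525B) = -£58.975 billion.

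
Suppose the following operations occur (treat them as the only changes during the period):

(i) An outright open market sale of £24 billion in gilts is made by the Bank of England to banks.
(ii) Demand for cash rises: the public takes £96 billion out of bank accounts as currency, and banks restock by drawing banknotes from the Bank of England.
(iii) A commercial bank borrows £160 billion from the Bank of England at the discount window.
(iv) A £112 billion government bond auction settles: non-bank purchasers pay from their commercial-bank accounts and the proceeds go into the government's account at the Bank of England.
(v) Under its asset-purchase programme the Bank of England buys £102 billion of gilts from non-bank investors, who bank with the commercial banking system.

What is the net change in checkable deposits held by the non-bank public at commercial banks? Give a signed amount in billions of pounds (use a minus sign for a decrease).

OMO sale (to banks) £24 billion: the counterparty is a bank, so public deposits are unchanged → 0.
Currency withdrawal £96 billion: non-bank counterparties' bank balances fall → −£96B.
Discount-window loan £160 billion: the counterparty is a bank, so public deposits are unchanged → 0.
Government account inflow £112 billion: non-bank counterparties' bank balances fall → −£112B.
Asset purchase (from non-banks) £102 billion: non-bank counterparties' bank balances rise → +£102B.
Net: 0 − 96 + 0 − 112 + 102 = -£106 billion.

-£106 billion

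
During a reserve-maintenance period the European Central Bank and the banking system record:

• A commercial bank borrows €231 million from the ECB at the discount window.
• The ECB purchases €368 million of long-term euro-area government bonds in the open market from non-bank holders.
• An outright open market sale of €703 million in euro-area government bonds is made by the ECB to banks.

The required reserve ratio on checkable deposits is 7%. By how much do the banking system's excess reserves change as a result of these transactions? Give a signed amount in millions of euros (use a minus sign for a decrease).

-€129.76 million

Discount-window loan €231 million: reserves +€231M, deposits 0.
Asset purchase (from non-banks) €368 million: reserves +€368M, deposits +€368M.
OMO sale (to banks) €703 million: reserves −€703M, deposits 0.
Totals: Δreserves = −€104M, Δdeposits = +€368M.
Δrequired reserves = 7% × +€368M = +€25.76M.
Δexcess reserves = Δreserves − Δrequired = −€104M − (+€25.76M) = -€129.76 million.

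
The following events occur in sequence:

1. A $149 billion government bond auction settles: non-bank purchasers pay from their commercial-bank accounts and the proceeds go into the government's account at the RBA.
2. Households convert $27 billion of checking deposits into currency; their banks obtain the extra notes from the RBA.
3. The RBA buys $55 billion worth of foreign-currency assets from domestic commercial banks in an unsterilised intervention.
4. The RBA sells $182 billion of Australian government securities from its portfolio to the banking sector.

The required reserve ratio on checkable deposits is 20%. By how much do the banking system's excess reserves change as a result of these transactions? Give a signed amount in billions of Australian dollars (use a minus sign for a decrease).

Government account inflow $149 billion: reserves −$149B, deposits −$149B.
Currency withdrawal $27 billion: reserves −$27B, deposits −$27B.
FX purchase $55 billion: reserves +$55B, deposits 0.
OMO sale (to banks) $182 billion: reserves −$182B, deposits 0.
Totals: Δreserves = −$303B, Δdeposits = −$176B.
Δrequired reserves = 20% × −$176B = −$35.2B.
Δexcess reserves = Δreserves − Δrequired = −$303B − (−$35.2B) = -$267.8 billion.

-$267.8 billion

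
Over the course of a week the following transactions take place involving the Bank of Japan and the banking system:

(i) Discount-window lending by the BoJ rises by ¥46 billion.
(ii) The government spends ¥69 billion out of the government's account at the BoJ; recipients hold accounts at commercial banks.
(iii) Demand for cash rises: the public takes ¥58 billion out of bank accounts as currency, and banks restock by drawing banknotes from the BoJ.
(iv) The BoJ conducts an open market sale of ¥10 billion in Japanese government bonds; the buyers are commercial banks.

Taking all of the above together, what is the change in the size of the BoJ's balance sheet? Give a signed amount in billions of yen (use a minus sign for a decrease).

BoJ balance sheet:
  Assets:      Securities −¥10B, Loans to banks +¥46B
  Liabilities: Bank reserves +¥47B, Currency in circulation +¥58B, Government deposits −¥69B
Commercial banking system:
  Assets:      Reserves at CB +¥47B, Securities +¥10B
  Liabilities: Checkable deposits +¥11B, Borrowings from CB +¥46B
Change in total BoJ assets = +¥36 billion.

+¥36 billion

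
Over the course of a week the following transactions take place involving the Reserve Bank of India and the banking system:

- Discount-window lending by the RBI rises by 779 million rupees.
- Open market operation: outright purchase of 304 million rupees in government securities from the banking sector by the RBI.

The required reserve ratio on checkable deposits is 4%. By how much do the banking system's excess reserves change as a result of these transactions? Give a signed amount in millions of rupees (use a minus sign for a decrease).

+1083 million

Discount-window loan 779 million rupees: reserves +779M, deposits 0.
OMO purchase (from banks) 304 million rupees: reserves +304M, deposits 0.
Totals: Δreserves = +1083M, Δdeposits = 0.
Δrequired reserves = 4% × 0 = 0.
Δexcess reserves = Δreserves − Δrequired = +1083M − (0) = +1083 million.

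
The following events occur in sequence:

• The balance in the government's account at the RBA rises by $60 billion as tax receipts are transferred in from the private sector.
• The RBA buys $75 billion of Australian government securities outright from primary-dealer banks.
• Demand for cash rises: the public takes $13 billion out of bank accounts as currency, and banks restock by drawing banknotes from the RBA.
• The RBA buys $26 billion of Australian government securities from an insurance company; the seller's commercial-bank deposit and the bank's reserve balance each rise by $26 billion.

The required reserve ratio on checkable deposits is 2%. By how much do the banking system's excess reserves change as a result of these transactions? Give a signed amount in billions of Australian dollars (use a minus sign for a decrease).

Government account inflow $60 billion: reserves −$60B, deposits −$60B.
OMO purchase (from banks) $75 billion: reserves +$75B, deposits 0.
Currency withdrawal $13 billion: reserves −$13B, deposits −$13B.
Asset purchase (from non-banks) $26 billion: reserves +$26B, deposits +$26B.
Totals: Δreserves = +$28B, Δdeposits = −$47B.
Δrequired reserves = 2% × −$47B = −$0.94B.
Δexcess reserves = Δreserves − Δrequired = +$28B − (−$0.94B) = +$28.94 billion.

+$28.94 billion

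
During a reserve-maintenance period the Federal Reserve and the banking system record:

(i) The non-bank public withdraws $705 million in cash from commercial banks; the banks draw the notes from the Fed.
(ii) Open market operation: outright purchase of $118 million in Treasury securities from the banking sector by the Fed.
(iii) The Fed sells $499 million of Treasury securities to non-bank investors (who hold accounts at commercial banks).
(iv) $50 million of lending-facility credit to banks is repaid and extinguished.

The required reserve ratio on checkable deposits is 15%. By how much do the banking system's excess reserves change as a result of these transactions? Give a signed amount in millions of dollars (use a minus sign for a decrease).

-$955.4 million

Currency withdrawal $705 million: reserves −$705M, deposits −$705M.
OMO purchase (from banks) $118 million: reserves +$118M, deposits 0.
Asset sale (to non-banks) $499 million: reserves −$499M, deposits −$499M.
Discount-window repayment $50 million: reserves −$50M, deposits 0.
Totals: Δreserves = −$1136M, Δdeposits = −$1204M.
Δrequired reserves = 15% × −$1204M = −$180.6M.
Δexcess reserves = Δreserves − Δrequired = −$1136M − (−$180.6M) = -$955.4 million.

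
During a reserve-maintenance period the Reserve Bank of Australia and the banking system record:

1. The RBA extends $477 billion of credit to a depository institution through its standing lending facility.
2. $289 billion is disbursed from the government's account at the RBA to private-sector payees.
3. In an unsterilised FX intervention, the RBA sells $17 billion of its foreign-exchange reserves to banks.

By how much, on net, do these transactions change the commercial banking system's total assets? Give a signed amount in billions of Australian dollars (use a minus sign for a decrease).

RBA balance sheet:
  Assets:      Loans to banks +$477B, Foreign assets −$17B
  Liabilities: Bank reserves +$749B, Government deposits −$289B
Commercial banking system:
  Assets:      Reserves at CB +$749B, Foreign assets +$17B
  Liabilities: Checkable deposits +$289B, Borrowings from CB +$477B
Change in total bank assets = +$766 billion.

+$766 billion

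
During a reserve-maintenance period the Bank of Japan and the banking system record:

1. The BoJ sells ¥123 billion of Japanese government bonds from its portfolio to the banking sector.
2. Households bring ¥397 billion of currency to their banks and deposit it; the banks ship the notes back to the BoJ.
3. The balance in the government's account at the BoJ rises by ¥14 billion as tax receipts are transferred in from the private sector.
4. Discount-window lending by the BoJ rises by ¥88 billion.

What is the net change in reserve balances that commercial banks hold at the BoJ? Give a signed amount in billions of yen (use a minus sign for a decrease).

+¥348 billion

OMO sale (to banks) ¥123 billion: the buying banks pay out of their reserve balances → −¥123B.
Currency deposit ¥397 billion: returned notes are swapped for reserve credit → +¥397B.
Government account inflow ¥14 billion: funds move from bank reserves into the government account → −¥14B.
Discount-window loan ¥88 billion: the loan is credited to the bank's reserve account → +¥88B.
Net: −123 + 397 − 14 + 88 = +¥348 billion.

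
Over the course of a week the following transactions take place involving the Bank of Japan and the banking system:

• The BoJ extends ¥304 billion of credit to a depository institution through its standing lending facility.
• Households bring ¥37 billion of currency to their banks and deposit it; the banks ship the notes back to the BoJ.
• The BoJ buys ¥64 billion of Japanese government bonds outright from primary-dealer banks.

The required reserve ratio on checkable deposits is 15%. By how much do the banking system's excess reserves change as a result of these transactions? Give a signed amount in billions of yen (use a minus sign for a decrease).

+¥399.45 billion

Discount-window loan ¥304 billion: reserves +¥304B, deposits 0.
Currency deposit ¥37 billion: reserves +¥37B, deposits +¥37B.
OMO purchase (from banks) ¥64 billion: reserves +¥64B, deposits 0.
Totals: Δreserves = +¥405B, Δdeposits = +¥37B.
Δrequired reserves = 15% × +¥37B = +¥5.55B.
Δexcess reserves = Δreserves − Δrequired = +¥405B − (+¥5.55B) = +¥399.45 billion.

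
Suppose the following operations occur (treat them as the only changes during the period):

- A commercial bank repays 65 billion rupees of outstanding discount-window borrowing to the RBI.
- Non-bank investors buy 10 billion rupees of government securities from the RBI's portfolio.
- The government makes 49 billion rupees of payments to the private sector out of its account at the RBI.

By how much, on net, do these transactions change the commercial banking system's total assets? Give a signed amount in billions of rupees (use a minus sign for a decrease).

-26 billion

RBI balance sheet:
  Assets:      Securities −10B, Loans to banks −65B
  Liabilities: Bank reserves −26B, Government deposits −49B
Commercial banking system:
  Assets:      Reserves at CB −26B
  Liabilities: Checkable deposits +39B, Borrowings from CB −65B
Change in total bank assets = -26 billion.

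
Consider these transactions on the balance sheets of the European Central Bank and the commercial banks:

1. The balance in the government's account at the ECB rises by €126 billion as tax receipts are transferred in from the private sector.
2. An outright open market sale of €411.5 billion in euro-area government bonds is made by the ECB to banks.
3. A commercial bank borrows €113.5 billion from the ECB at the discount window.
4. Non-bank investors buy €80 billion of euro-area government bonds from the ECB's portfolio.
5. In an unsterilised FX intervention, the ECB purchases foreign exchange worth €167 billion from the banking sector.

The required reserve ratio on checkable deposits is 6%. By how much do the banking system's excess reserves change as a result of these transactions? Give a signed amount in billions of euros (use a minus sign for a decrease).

-€324.64 billion

Government account inflow €126 billion: reserves −€126B, deposits −€126B.
OMO sale (to banks) €411.5 billion: reserves −€411.5B, deposits 0.
Discount-window loan €113.5 billion: reserves +€113.5B, deposits 0.
Asset sale (to non-banks) €80 billion: reserves −€80B, deposits −€80B.
FX purchase €167 billion: reserves +€167B, deposits 0.
Totals: Δreserves = −€337B, Δdeposits = −€206B.
Δrequired reserves = 6% × −€206B = −€12.36B.
Δexcess reserves = Δreserves − Δrequired = −€337B − (−€12.36B) = -€324.64 billion.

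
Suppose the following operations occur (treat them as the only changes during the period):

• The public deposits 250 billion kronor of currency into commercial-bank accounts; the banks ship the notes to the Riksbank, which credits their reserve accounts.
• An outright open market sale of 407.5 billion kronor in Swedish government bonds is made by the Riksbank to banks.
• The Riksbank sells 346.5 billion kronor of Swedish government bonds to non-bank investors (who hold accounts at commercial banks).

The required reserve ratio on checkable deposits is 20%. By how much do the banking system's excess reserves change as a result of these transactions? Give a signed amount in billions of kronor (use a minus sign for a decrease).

-484.7 billion

Currency deposit 250 billion kronor: reserves +250B, deposits +250B.
OMO sale (to banks) 407.5 billion kronor: reserves −407.5B, deposits 0.
Asset sale (to non-banks) 346.5 billion kronor: reserves −346.5B, deposits −346.5B.
Totals: Δreserves = −504B, Δdeposits = −96.5B.
Δrequired reserves = 20% × −96.5B = −19.3B.
Δexcess reserves = Δreserves − Δrequired = −504B − (−19.3B) = -484.7 billion.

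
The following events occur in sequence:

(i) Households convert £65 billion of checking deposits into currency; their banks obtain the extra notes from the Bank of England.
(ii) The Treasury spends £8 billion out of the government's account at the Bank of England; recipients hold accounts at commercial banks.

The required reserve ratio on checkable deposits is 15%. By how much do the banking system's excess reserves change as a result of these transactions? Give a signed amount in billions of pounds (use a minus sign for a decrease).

-£48.45 billion

Currency withdrawal £65 billion: reserves −£65B, deposits −£65B.
Government spending £8 billion: reserves +£8B, deposits +£8B.
Totals: Δreserves = −£57B, Δdeposits = −£57B.
Δrequired reserves = 15% × −£57B = −£8.55B.
Δexcess reserves = Δreserves − Δrequired = −£57B − (−£8.55B) = -£48.45 billion.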